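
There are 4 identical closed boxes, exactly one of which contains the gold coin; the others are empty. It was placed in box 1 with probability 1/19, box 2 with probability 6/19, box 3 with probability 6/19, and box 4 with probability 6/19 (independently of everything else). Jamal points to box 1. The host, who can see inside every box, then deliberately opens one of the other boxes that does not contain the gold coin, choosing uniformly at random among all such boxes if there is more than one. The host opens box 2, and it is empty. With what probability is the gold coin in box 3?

9/19

Condition on the true location of the gold coin.
If it is in box 1 (prior 1/19): the host has 3 equally likely choices, so probability 1/3; weight (1/19)·(1/3) = 1/57.
If it is in box 2 (prior 6/19): the host opened box 2, so this case is ruled out; weight (6/19)·0 = 0.
If it is in either of boxes 3 and 4 (prior 6/19 each): the host has 2 equally likely choices, so probability 1/2; weight (6/19)·(1/2) = 3/19 each.
The weights sum to 1/3.
So P(the gold coin in box 3 | the host opened box 2) = (3/19) / (1/3) = 9/19.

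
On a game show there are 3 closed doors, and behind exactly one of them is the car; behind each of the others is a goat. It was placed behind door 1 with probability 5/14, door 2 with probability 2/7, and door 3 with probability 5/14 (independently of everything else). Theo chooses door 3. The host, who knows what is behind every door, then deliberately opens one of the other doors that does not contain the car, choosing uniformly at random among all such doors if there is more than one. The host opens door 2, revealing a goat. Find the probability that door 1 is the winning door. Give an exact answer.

Apply Bayes' rule, conditioning on where the car actually is.
If it is behind door 1 (prior 5/14): the host has no choice, probability 1; weight (5/14)·1 = 5/14.
If it is behind door 2 (prior 2/7): the host opened door 2, so this case is ruled out; weight (2/7)·0 = 0.
If it is behind door 3 (prior 5/14): the host has 2 equally likely choices, so probability 1/2; weight (5/14)·(1/2) = 5/28.
The weights sum to 15/28.
So P(the car behind door 1 | the host opened door 2) = (5/14) / (15/28) = 2/3.

2/3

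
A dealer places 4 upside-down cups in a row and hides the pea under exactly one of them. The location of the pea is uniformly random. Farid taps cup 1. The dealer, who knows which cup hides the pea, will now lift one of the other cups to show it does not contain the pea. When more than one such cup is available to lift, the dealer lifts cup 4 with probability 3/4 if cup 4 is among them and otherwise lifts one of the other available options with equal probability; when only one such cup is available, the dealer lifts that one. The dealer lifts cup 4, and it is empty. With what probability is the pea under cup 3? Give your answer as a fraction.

Apply Bayes' rule, conditioning on where the pea actually is.
If it is under any of cups 1, 2, and 3 (prior 1/4 each): cup 4 is available, opened with probability 3/4; weight (1/4)·(3/4) = 3/16 each.
If it is under cup 4 (prior 1/4): the dealer opened cup 4, so this case is ruled out; weight (1/4)·0 = 0.
The weights sum to 9/16.
So P(the pea under cup 3 | the dealer opened cup 4) = (3/16) / (9/16) = 1/3.

1/3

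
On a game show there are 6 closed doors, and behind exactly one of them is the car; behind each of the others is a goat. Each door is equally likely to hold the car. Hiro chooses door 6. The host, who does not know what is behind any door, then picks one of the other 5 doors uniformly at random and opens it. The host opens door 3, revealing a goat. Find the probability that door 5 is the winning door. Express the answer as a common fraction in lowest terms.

Condition on the true location of the car.
If it is behind any of doors 1, 2, 4, 5, and 6 (prior 1/6 each): the host picks door 3 with probability 1/5 regardless, and it is not the prize; weight (1/6)·(1/5) = 1/30 each.
If it is behind door 3 (prior 1/6): the host opened door 3, so this case is ruled out; weight (1/6)·0 = 0.
The weights sum to 1/6.
So P(the car behind door 5 | the host opened door 3) = (1/30) / (1/6) = 1/5.

1/5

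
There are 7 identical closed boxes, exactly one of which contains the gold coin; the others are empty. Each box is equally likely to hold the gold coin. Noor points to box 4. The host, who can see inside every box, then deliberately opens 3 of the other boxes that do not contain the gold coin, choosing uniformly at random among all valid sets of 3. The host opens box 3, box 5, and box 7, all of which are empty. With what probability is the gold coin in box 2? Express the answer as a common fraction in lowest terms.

Consider each possible location of the gold coin in turn.
If it is in any of boxes 1, 2, and 6 (prior 1/7 each): the host has 10 equally likely choices, so probability 1/10; weight (1/7)·(1/10) = 1/70 each.
If it is in any of boxes 3, 5, and 7 (prior 1/7 each): that box was opened and seen not to hold the prize — ruled out; weight (1/7)·0 = 0 each.
If it is in box 4 (prior 1/7): the host has 20 equally likely choices, so probability 1/20; weight (1/7)·(1/20) = 1/140.
The weights sum to 1/20.
So P(the gold coin in box 2 | the host opened box 3, box 5, and box 7) = (1/70) / (1/20) = 2/7.

2/7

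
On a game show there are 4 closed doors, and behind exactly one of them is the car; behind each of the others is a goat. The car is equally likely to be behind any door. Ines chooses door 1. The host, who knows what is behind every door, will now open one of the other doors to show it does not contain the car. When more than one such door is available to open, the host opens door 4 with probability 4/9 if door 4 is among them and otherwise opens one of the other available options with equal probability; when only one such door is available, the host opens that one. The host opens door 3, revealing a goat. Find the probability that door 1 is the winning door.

Condition on the true location of the car.
If it is behind door 1 (prior 1/4): door 4 is available but not opened; door 3 gets probability (1 − 4/9)/2 = 5/18; weight (1/4)·(5/18) = 5/72.
If it is behind door 2 (prior 1/4): door 4 is available but not opened, probability 5/9; weight (1/4)·(5/9) = 5/36.
If it is behind door 3 (prior 1/4): the host opened door 3, so this case is ruled out; weight (1/4)·0 = 0.
If it is behind door 4 (prior 1/4): door 4 holds the prize so is unavailable; the host chooses uniformly among the 2 others, probability 1/2; weight (1/4)·(1/2) = 1/8.
The weights sum to 1/3.
So P(the car behind door 1 | the host opened door 3) = (5/72) / (1/3) = 5/24.

5/24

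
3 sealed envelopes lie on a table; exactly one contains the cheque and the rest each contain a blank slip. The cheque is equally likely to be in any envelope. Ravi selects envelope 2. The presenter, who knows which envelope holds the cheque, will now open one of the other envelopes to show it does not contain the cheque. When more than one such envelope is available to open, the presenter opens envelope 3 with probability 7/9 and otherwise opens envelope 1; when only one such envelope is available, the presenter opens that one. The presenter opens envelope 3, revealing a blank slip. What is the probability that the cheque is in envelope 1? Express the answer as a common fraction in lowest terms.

Consider each possible location of the cheque in turn.
If it is in envelope 1 (prior 1/3): only envelope 3 is available, probability 1; weight (1/3)·1 = 1/3.
If it is in envelope 2 (prior 1/3): envelope 3 is available, opened with probability 7/9; weight (1/3)·(7/9) = 7/27.
If it is in envelope 3 (prior 1/3): the presenter opened envelope 3, so this case is ruled out; weight (1/3)·0 = 0.
The weights sum to 16/27.
So P(the cheque in envelope 1 | the presenter opened envelope 3) = (1/3) / (16/27) = 9/16.

9/16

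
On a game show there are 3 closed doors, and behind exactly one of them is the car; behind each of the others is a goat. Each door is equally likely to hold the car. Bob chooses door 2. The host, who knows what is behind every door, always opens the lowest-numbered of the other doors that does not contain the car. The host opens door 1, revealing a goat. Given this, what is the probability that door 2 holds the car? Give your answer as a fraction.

Condition on the true location of the car.
If it is behind door 1 (prior 1/3): the host opened door 1, so this case is ruled out; weight (1/3)·0 = 0.
If it is behind either of doors 2 and 3 (prior 1/3 each): door 1 is the lowest-numbered option available, probability 1; weight (1/3)·1 = 1/3 each.
The weights sum to 2/3.
So P(the car behind door 2 | the host opened door 1) = (1/3) / (2/3) = 1/2.

1/2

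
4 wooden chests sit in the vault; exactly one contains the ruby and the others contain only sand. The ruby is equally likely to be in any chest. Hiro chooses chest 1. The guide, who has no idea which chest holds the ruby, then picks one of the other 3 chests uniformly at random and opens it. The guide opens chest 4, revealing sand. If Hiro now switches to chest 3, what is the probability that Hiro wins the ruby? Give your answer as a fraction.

Consider each possible location of the ruby in turn.
If it is in any of chests 1, 2, and 3 (prior 1/4 each): the guide picks chest 4 with probability 1/3 regardless, and it is not the prize; weight (1/4)·(1/3) = 1/12 each.
If it is in chest 4 (prior 1/4): the guide opened chest 4, so this case is ruled out; weight (1/4)·0 = 0.
The weights sum to 1/4.
So P(the ruby in chest 3 | the guide opened chest 4) = (1/12) / (1/4) = 1/3.

1/3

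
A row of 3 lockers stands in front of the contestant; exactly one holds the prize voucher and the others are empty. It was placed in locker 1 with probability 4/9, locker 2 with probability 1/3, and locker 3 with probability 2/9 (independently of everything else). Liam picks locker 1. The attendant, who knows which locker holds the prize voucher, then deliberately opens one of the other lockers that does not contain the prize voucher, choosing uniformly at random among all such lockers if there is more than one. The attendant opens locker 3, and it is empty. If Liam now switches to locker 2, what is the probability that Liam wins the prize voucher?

Consider each possible location of the prize voucher in turn.
If it is in locker 1 (prior 4/9): the attendant has 2 equally likely choices, so probability 1/2; weight (4/9)·(1/2) = 2/9.
If it is in locker 2 (prior 1/3): the attendant has no choice, probability 1; weight (1/3)·1 = 1/3.
If it is in locker 3 (prior 2/9): the attendant opened locker 3, so this case is ruled out; weight (2/9)·0 = 0.
The weights sum to 5/9.
So P(the prize voucher in locker 2 | the attendant opened locker 3) = (1/3) / (5/9) = 3/5.

3/5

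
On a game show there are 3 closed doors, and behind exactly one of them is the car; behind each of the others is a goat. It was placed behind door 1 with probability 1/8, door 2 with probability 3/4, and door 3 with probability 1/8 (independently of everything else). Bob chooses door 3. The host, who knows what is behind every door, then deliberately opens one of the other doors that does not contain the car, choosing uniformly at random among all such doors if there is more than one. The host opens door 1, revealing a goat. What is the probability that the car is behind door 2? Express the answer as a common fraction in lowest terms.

Apply Bayes' rule, conditioning on where the car actually is.
If it is behind door 1 (prior 1/8): the host opened door 1, so this case is ruled out; weight (1/8)·0 = 0.
If it is behind door 2 (prior 3/4): the host has no choice, probability 1; weight (3/4)·1 = 3/4.
If it is behind door 3 (prior 1/8): the host has 2 equally likely choices, so probability 1/2; weight (1/8)·(1/2) = 1/16.
The weights sum to 13/16.
So P(the car behind door 2 | the host opened door 1) = (3/4) / (13/16) = 12/13.

12/13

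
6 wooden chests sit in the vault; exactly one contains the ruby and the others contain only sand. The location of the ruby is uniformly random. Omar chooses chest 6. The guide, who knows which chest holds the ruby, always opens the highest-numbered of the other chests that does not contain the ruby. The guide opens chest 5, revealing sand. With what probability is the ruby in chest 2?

Consider each possible location of the ruby in turn.
If it is in any of chests 1, 2, 3, 4, and 6 (prior 1/6 each): chest 5 is the highest-numbered option available, probability 1; weight (1/6)·1 = 1/6 each.
If it is in chest 5 (prior 1/6): the guide opened chest 5, so this case is ruled out; weight (1/6)·0 = 0.
The weights sum to 5/6.
So P(the ruby in chest 2 | the guide opened chest 5) = (1/6) / (5/6) = 1/5.

1/5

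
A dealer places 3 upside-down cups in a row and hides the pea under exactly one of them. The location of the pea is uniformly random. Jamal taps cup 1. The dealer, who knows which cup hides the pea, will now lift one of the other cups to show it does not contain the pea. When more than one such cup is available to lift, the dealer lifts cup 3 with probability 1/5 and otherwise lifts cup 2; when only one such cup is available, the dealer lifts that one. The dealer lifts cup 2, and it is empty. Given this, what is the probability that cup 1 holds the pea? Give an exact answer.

4/9

Consider each possible location of the pea in turn.
If it is under cup 1 (prior 1/3): cup 3 is available but not opened, probability 4/5; weight (1/3)·(4/5) = 4/15.
If it is under cup 2 (prior 1/3): the dealer opened cup 2, so this case is ruled out; weight (1/3)·0 = 0.
If it is under cup 3 (prior 1/3): only cup 2 is available, probability 1; weight (1/3)·1 = 1/3.
The weights sum to 3/5.
So P(the pea under cup 1 | the dealer opened cup 2) = (4/15) / (3/5) = 4/9.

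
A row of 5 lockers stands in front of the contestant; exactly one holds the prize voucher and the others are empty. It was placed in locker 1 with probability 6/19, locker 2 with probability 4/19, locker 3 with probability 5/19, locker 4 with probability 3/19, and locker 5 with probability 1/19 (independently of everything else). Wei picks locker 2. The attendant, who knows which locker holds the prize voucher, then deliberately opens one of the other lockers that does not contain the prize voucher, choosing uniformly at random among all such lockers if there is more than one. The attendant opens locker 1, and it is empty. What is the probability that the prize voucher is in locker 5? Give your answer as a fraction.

1/12

Apply Bayes' rule, conditioning on where the prize voucher actually is.
If it is in locker 1 (prior 6/19): the attendant opened locker 1, so this case is ruled out; weight (6/19)·0 = 0.
If it is in locker 2 (prior 4/19): the attendant has 4 equally likely choices, so probability 1/4; weight (4/19)·(1/4) = 1/19.
If it is in locker 3 (prior 5/19): the attendant has 3 equally likely choices, so probability 1/3; weight (5/19)·(1/3) = 5/57.
If it is in locker 4 (prior 3/19): the attendant has 3 equally likely choices, so probability 1/3; weight (3/19)·(1/3) = 1/19.
If it is in locker 5 (prior 1/19): the attendant has 3 equally likely choices, so probability 1/3; weight (1/19)·(1/3) = 1/57.
The weights sum to 4/19.
So P(the prize voucher in locker 5 | the attendant opened locker 1) = (1/57) / (4/19) = 1/12.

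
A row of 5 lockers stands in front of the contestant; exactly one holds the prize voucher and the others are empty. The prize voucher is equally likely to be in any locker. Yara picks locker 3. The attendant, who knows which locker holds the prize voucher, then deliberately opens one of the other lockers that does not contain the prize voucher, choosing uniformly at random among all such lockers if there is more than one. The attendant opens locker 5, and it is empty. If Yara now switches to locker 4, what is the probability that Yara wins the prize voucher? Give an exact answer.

Condition on the true location of the prize voucher.
If it is in any of lockers 1, 2, and 4 (prior 1/5 each): the attendant has 3 equally likely choices, so probability 1/3; weight (1/5)·(1/3) = 1/15 each.
If it is in locker 3 (prior 1/5): the attendant has 4 equally likely choices, so probability 1/4; weight (1/5)·(1/4) = 1/20.
If it is in locker 5 (prior 1/5): the attendant opened locker 5, so this case is ruled out; weight (1/5)·0 = 0.
The weights sum to 1/4.
So P(the prize voucher in locker 4 | the attendant opened locker 5) = (1/15) / (1/4) = 4/15.

4/15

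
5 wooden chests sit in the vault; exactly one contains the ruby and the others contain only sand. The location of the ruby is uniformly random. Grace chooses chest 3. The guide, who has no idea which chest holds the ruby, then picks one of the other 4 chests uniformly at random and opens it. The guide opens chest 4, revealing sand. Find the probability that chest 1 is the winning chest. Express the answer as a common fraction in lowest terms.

Consider each possible location of the ruby in turn.
If it is in any of chests 1, 2, 3, and 5 (prior 1/5 each): the guide picks chest 4 with probability 1/4 regardless, and it is not the prize; weight (1/5)·(1/4) = 1/20 each.
If it is in chest 4 (prior 1/5): the guide opened chest 4, so this case is ruled out; weight (1/5)·0 = 0.
The weights sum to 1/5.
So P(the ruby in chest 1 | the guide opened chest 4) = (1/20) / (1/5) = 1/4.

1/4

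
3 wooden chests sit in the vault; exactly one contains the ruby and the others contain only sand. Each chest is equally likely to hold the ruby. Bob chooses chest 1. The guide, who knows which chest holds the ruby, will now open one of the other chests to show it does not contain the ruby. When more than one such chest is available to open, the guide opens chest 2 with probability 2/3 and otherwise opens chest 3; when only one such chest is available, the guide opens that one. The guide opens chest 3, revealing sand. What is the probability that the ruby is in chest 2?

Apply Bayes' rule, conditioning on where the ruby actually is.
If it is in chest 1 (prior 1/3): chest 2 is available but not opened, probability 1/3; weight (1/3)·(1/3) = 1/9.
If it is in chest 2 (prior 1/3): only chest 3 is available, probability 1; weight (1/3)·1 = 1/3.
If it is in chest 3 (prior 1/3): the guide opened chest 3, so this case is ruled out; weight (1/3)·0 = 0.
The weights sum to 4/9.
So P(the ruby in chest 2 | the guide opened chest 3) = (1/3) / (4/9) = 3/4.

3/4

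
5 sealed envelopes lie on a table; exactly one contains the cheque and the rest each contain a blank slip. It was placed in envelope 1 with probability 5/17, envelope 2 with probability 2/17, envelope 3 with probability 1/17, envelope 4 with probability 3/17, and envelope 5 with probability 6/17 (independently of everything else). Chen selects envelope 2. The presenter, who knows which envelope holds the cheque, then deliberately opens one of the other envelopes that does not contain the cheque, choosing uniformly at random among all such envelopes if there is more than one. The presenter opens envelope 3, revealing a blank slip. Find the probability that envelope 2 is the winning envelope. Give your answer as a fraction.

Consider each possible location of the cheque in turn.
If it is in envelope 1 (prior 5/17): the presenter has 3 equally likely choices, so probability 1/3; weight (5/17)·(1/3) = 5/51.
If it is in envelope 2 (prior 2/17): the presenter has 4 equally likely choices, so probability 1/4; weight (2/17)·(1/4) = 1/34.
If it is in envelope 3 (prior 1/17): the presenter opened envelope 3, so this case is ruled out; weight (1/17)·0 = 0.
If it is in envelope 4 (prior 3/17): the presenter has 3 equally likely choices, so probability 1/3; weight (3/17)·(1/3) = 1/17.
If it is in envelope 5 (prior 6/17): the presenter has 3 equally likely choices, so probability 1/3; weight (6/17)·(1/3) = 2/17.
The weights sum to 31/102.
So P(the cheque in envelope 2 | the presenter opened envelope 3) = (1/34) / (31/102) = 3/31.

3/31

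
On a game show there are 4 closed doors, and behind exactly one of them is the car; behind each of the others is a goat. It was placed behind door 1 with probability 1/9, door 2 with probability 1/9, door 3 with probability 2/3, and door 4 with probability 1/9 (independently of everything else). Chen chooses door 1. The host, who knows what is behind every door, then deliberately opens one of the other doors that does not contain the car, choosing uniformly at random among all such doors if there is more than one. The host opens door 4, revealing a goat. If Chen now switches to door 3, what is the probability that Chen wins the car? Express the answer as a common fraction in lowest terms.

Condition on the true location of the car.
If it is behind door 1 (prior 1/9): the host has 3 equally likely choices, so probability 1/3; weight (1/9)·(1/3) = 1/27.
If it is behind door 2 (prior 1/9): the host has 2 equally likely choices, so probability 1/2; weight (1/9)·(1/2) = 1/18.
If it is behind door 3 (prior 2/3): the host has 2 equally likely choices, so probability 1/2; weight (2/3)·(1/2) = 1/3.
If it is behind door 4 (prior 1/9): the host opened door 4, so this case is ruled out; weight (1/9)·0 = 0.
The weights sum to 23/54.
So P(the car behind door 3 | the host opened door 4) = (1/3) / (23/54) = 18/23.

18/23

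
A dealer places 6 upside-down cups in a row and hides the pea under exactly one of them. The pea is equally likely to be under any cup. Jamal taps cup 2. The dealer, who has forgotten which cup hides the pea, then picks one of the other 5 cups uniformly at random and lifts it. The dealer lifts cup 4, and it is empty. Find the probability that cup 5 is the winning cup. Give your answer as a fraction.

Consider each possible location of the pea in turn.
If it is under any of cups 1, 2, 3, 5, and 6 (prior 1/6 each): the dealer picks cup 4 with probability 1/5 regardless, and it is not the prize; weight (1/6)·(1/5) = 1/30 each.
If it is under cup 4 (prior 1/6): the dealer opened cup 4, so this case is ruled out; weight (1/6)·0 = 0.
The weights sum to 1/6.
So P(the pea under cup 5 | the dealer opened cup 4) = (1/30) / (1/6) = 1/5.

1/5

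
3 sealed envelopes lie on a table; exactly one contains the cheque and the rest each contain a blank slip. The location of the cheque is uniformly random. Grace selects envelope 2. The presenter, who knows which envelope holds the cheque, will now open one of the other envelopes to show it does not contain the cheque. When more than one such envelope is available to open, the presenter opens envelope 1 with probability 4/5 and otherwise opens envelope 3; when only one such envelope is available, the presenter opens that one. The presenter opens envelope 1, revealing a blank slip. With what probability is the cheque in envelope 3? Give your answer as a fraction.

5/9

Condition on the true location of the cheque.
If it is in envelope 1 (prior 1/3): the presenter opened envelope 1, so this case is ruled out; weight (1/3)·0 = 0.
If it is in envelope 2 (prior 1/3): envelope 1 is available, opened with probability 4/5; weight (1/3)·(4/5) = 4/15.
If it is in envelope 3 (prior 1/3): only envelope 1 is available, probability 1; weight (1/3)·1 = 1/3.
The weights sum to 3/5.
So P(the cheque in envelope 3 | the presenter opened envelope 1) = (1/3) / (3/5) = 5/9.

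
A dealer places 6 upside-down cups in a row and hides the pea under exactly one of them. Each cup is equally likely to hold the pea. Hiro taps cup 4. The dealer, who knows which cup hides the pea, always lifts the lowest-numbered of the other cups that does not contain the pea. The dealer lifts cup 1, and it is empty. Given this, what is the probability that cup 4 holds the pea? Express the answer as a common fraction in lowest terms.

Apply Bayes' rule, conditioning on where the pea actually is.
If it is under cup 1 (prior 1/6): the dealer opened cup 1, so this case is ruled out; weight (1/6)·0 = 0.
If it is under any of cups 2, 3, 4, 5, and 6 (prior 1/6 each): cup 1 is the lowest-numbered option available, probability 1; weight (1/6)·1 = 1/6 each.
The weights sum to 5/6.
So P(the pea under cup 4 | the dealer opened cup 1) = (1/6) / (5/6) = 1/5.

1/5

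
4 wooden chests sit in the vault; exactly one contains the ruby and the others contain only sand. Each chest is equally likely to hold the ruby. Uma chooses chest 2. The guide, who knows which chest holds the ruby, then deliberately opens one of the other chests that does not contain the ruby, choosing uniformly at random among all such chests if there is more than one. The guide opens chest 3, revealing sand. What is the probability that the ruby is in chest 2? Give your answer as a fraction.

1/4

Apply Bayes' rule, conditioning on where the ruby actually is.
If it is in either of chests 1 and 4 (prior 1/4 each): the guide has 2 equally likely choices, so probability 1/2; weight (1/4)·(1/2) = 1/8 each.
If it is in chest 2 (prior 1/4): the guide has 3 equally likely choices, so probability 1/3; weight (1/4)·(1/3) = 1/12.
If it is in chest 3 (prior 1/4): the guide opened chest 3, so this case is ruled out; weight (1/4)·0 = 0.
The weights sum to 1/3.
So P(the ruby in chest 2 | the guide opened chest 3) = (1/12) / (1/3) = 1/4.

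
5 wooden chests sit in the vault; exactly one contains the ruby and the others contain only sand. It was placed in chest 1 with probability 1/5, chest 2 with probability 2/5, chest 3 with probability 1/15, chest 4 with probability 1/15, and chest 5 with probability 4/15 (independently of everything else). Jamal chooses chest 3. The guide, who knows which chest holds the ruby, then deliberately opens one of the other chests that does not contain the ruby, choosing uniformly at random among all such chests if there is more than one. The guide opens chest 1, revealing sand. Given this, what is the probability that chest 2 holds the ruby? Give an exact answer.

Consider each possible location of the ruby in turn.
If it is in chest 1 (prior 1/5): the guide opened chest 1, so this case is ruled out; weight (1/5)·0 = 0.
If it is in chest 2 (prior 2/5): the guide has 3 equally likely choices, so probability 1/3; weight (2/5)·(1/3) = 2/15.
If it is in chest 3 (prior 1/15): the guide has 4 equally likely choices, so probability 1/4; weight (1/15)·(1/4) = 1/60.
If it is in chest 4 (prior 1/15): the guide has 3 equally likely choices, so probability 1/3; weight (1/15)·(1/3) = 1/45.
If it is in chest 5 (prior 4/15): the guide has 3 equally likely choices, so probability 1/3; weight (4/15)·(1/3) = 4/45.
The weights sum to 47/180.
So P(the ruby in chest 2 | the guide opened chest 1) = (2/15) / (47/180) = 24/47.

24/47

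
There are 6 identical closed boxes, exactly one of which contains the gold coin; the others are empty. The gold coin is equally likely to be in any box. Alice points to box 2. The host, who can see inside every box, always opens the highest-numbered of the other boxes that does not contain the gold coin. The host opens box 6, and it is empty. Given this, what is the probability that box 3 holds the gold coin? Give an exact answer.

Condition on the true location of the gold coin.
If it is in any of boxes 1, 2, 3, 4, and 5 (prior 1/6 each): box 6 is the highest-numbered option available, probability 1; weight (1/6)·1 = 1/6 each.
If it is in box 6 (prior 1/6): the host opened box 6, so this case is ruled out; weight (1/6)·0 = 0.
The weights sum to 5/6.
So P(the gold coin in box 3 | the host opened box 6) = (1/6) / (5/6) = 1/5.

1/5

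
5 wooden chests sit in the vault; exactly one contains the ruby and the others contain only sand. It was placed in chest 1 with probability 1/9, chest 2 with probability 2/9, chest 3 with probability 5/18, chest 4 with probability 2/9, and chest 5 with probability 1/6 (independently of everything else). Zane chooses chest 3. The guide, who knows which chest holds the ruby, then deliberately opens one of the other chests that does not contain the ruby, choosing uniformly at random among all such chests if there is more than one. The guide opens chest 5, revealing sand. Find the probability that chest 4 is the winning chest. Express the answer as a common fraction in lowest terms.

16/55

Apply Bayes' rule, conditioning on where the ruby actually is.
If it is in chest 1 (prior 1/9): the guide has 3 equally likely choices, so probability 1/3; weight (1/9)·(1/3) = 1/27.
If it is in either of chests 2 and 4 (prior 2/9 each): the guide has 3 equally likely choices, so probability 1/3; weight (2/9)·(1/3) = 2/27 each.
If it is in chest 3 (prior 5/18): the guide has 4 equally likely choices, so probability 1/4; weight (5/18)·(1/4) = 5/72.
If it is in chest 5 (prior 1/6): the guide opened chest 5, so this case is ruled out; weight (1/6)·0 = 0.
The weights sum to 55/216.
So P(the ruby in chest 4 | the guide opened chest 5) = (2/27) / (55/216) = 16/55.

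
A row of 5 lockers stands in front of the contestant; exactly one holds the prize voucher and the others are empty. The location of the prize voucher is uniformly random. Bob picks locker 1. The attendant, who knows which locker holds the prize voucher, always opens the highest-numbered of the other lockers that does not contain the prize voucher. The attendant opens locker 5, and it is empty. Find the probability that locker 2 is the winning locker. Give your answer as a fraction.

1/4

Consider each possible location of the prize voucher in turn.
If it is in any of lockers 1, 2, 3, and 4 (prior 1/5 each): locker 5 is the highest-numbered option available, probability 1; weight (1/5)·1 = 1/5 each.
If it is in locker 5 (prior 1/5): the attendant opened locker 5, so this case is ruled out; weight (1/5)·0 = 0.
The weights sum to 4/5.
So P(the prize voucher in locker 2 | the attendant opened locker 5) = (1/5) / (4/5) = 1/4.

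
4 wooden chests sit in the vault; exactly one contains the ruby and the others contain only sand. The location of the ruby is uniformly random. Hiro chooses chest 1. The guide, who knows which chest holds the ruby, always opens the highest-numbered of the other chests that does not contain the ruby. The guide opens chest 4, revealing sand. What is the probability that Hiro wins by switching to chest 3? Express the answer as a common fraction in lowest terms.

1/3

Apply Bayes' rule, conditioning on where the ruby actually is.
If it is in any of chests 1, 2, and 3 (prior 1/4 each): chest 4 is the highest-numbered option available, probability 1; weight (1/4)·1 = 1/4 each.
If it is in chest 4 (prior 1/4): the guide opened chest 4, so this case is ruled out; weight (1/4)·0 = 0.
The weights sum to 3/4.
So P(the ruby in chest 3 | the guide opened chest 4) = (1/4) / (3/4) = 1/3.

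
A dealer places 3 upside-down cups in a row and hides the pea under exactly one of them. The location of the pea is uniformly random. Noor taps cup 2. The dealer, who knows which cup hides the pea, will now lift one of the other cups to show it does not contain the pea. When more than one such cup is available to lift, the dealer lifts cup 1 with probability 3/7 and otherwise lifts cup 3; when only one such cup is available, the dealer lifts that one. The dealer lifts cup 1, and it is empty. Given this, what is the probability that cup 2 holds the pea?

3/10

Apply Bayes' rule, conditioning on where the pea actually is.
If it is under cup 1 (prior 1/3): the dealer opened cup 1, so this case is ruled out; weight (1/3)·0 = 0.
If it is under cup 2 (prior 1/3): cup 1 is available, opened with probability 3/7; weight (1/3)·(3/7) = 1/7.
If it is under cup 3 (prior 1/3): only cup 1 is available, probability 1; weight (1/3)·1 = 1/3.
The weights sum to 10/21.
So P(the pea under cup 2 | the dealer opened cup 1) = (1/7) / (10/21) = 3/10.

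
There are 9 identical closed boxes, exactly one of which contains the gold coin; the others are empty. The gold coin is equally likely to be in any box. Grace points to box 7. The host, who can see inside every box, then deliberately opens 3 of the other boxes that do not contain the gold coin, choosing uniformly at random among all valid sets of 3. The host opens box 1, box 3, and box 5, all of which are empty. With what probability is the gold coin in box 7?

1/9

Consider each possible location of the gold coin in turn.
If it is in any of boxes 1, 3, and 5 (prior 1/9 each): that box was opened and seen not to hold the prize — ruled out; weight (1/9)·0 = 0 each.
If it is in any of boxes 2, 4, 6, 8, and 9 (prior 1/9 each): the host has 35 equally likely choices, so probability 1/35; weight (1/9)·(1/35) = 1/315 each.
If it is in box 7 (prior 1/9): the host has 56 equally likely choices, so probability 1/56; weight (1/9)·(1/56) = 1/504.
The weights sum to 1/56.
So P(the gold coin in box 7 | the host opened box 1, box 3, and box 5) = (1/504) / (1/56) = 1/9.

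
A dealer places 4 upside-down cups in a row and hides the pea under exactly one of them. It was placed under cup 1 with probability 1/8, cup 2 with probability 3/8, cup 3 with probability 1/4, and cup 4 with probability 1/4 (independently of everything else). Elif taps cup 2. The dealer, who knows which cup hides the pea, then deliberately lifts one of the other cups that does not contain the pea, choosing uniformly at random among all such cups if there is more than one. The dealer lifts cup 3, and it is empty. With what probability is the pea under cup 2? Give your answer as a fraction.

Consider each possible location of the pea in turn.
If it is under cup 1 (prior 1/8): the dealer has 2 equally likely choices, so probability 1/2; weight (1/8)·(1/2) = 1/16.
If it is under cup 2 (prior 3/8): the dealer has 3 equally likely choices, so probability 1/3; weight (3/8)·(1/3) = 1/8.
If it is under cup 3 (prior 1/4): the dealer opened cup 3, so this case is ruled out; weight (1/4)·0 = 0.
If it is under cup 4 (prior 1/4): the dealer has 2 equally likely choices, so probability 1/2; weight (1/4)·(1/2) = 1/8.
The weights sum to 5/16.
So P(the pea under cup 2 | the dealer opened cup 3) = (1/8) / (5/16) = 2/5.

2/5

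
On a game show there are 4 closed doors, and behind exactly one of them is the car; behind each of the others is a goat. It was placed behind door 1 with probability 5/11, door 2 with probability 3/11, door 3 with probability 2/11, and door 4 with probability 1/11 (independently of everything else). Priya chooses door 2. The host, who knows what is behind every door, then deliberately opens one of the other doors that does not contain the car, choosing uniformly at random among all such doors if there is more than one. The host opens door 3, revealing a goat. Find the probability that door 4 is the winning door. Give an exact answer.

Condition on the true location of the car.
If it is behind door 1 (prior 5/11): the host has 2 equally likely choices, so probability 1/2; weight (5/11)·(1/2) = 5/22.
If it is behind door 2 (prior 3/11): the host has 3 equally likely choices, so probability 1/3; weight (3/11)·(1/3) = 1/11.
If it is behind door 3 (prior 2/11): the host opened door 3, so this case is ruled out; weight (2/11)·0 = 0.
If it is behind door 4 (prior 1/11): the host has 2 equally likely choices, so probability 1/2; weight (1/11)·(1/2) = 1/22.
The weights sum to 4/11.
So P(the car behind door 4 | the host opened door 3) = (1/22) / (4/11) = 1/8.

1/8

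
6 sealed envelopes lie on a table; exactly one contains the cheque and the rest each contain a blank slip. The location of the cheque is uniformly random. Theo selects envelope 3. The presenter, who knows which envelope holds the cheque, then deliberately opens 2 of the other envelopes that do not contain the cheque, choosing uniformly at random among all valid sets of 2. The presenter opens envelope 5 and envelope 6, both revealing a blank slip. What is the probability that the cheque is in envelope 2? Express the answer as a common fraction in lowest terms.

5/18

Consider each possible location of the cheque in turn.
If it is in any of envelopes 1, 2, and 4 (prior 1/6 each): the presenter has 6 equally likely choices, so probability 1/6; weight (1/6)·(1/6) = 1/36 each.
If it is in envelope 3 (prior 1/6): the presenter has 10 equally likely choices, so probability 1/10; weight (1/6)·(1/10) = 1/60.
If it is in either of envelopes 5 and 6 (prior 1/6 each): that envelope was opened and seen not to hold the prize — ruled out; weight (1/6)·0 = 0 each.
The weights sum to 1/10.
So P(the cheque in envelope 2 | the presenter opened envelope 5 and envelope 6) = (1/36) / (1/10) = 5/18.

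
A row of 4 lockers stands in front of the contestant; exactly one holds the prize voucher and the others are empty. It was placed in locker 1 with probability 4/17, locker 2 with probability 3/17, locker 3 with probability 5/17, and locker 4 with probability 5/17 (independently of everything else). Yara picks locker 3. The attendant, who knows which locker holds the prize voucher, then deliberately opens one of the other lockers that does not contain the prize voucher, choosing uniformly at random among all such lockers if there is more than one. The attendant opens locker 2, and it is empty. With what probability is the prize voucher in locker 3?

Apply Bayes' rule, conditioning on where the prize voucher actually is.
If it is in locker 1 (prior 4/17): the attendant has 2 equally likely choices, so probability 1/2; weight (4/17)·(1/2) = 2/17.
If it is in locker 2 (prior 3/17): the attendant opened locker 2, so this case is ruled out; weight (3/17)·0 = 0.
If it is in locker 3 (prior 5/17): the attendant has 3 equally likely choices, so probability 1/3; weight (5/17)·(1/3) = 5/51.
If it is in locker 4 (prior 5/17): the attendant has 2 equally likely choices, so probability 1/2; weight (5/17)·(1/2) = 5/34.
The weights sum to 37/102.
So P(the prize voucher in locker 3 | the attendant opened locker 2) = (5/51) / (37/102) = 10/37.

10/37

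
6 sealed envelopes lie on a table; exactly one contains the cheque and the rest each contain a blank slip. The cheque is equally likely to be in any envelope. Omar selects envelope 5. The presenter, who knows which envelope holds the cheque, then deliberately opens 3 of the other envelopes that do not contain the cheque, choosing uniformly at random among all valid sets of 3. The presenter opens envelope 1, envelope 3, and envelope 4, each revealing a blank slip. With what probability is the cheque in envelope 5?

Consider each possible location of the cheque in turn.
If it is in any of envelopes 1, 3, and 4 (prior 1/6 each): that envelope was opened and seen not to hold the prize — ruled out; weight (1/6)·0 = 0 each.
If it is in either of envelopes 2 and 6 (prior 1/6 each): the presenter has 4 equally likely choices, so probability 1/4; weight (1/6)·(1/4) = 1/24 each.
If it is in envelope 5 (prior 1/6): the presenter has 10 equally likely choices, so probability 1/10; weight (1/6)·(1/10) = 1/60.
The weights sum to 1/10.
So P(the cheque in envelope 5 | the presenter opened envelope 1, envelope 3, and envelope 4) = (1/60) / (1/10) = 1/6.

1/6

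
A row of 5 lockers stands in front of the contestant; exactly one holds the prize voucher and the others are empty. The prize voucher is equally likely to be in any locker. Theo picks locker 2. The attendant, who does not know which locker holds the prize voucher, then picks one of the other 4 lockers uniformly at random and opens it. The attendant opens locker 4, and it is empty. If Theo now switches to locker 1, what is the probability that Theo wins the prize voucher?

Consider each possible location of the prize voucher in turn.
If it is in any of lockers 1, 2, 3, and 5 (prior 1/5 each): the attendant picks locker 4 with probability 1/4 regardless, and it is not the prize; weight (1/5)·(1/4) = 1/20 each.
If it is in locker 4 (prior 1/5): the attendant opened locker 4, so this case is ruled out; weight (1/5)·0 = 0.
The weights sum to 1/5.
So P(the prize voucher in locker 1 | the attendant opened locker 4) = (1/20) / (1/5) = 1/4.

1/4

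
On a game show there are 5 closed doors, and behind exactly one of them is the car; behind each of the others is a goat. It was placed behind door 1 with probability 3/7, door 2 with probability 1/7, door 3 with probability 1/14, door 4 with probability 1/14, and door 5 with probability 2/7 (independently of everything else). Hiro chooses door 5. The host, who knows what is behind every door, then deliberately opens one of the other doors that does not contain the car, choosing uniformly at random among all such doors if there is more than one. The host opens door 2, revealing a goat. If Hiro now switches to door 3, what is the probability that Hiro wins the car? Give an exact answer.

1/11

Condition on the true location of the car.
If it is behind door 1 (prior 3/7): the host has 3 equally likely choices, so probability 1/3; weight (3/7)·(1/3) = 1/7.
If it is behind door 2 (prior 1/7): the host opened door 2, so this case is ruled out; weight (1/7)·0 = 0.
If it is behind either of doors 3 and 4 (prior 1/14 each): the host has 3 equally likely choices, so probability 1/3; weight (1/14)·(1/3) = 1/42 each.
If it is behind door 5 (prior 2/7): the host has 4 equally likely choices, so probability 1/4; weight (2/7)·(1/4) = 1/14.
The weights sum to 11/42.
So P(the car behind door 3 | the host opened door 2) = (1/42) / (11/42) = 1/11.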